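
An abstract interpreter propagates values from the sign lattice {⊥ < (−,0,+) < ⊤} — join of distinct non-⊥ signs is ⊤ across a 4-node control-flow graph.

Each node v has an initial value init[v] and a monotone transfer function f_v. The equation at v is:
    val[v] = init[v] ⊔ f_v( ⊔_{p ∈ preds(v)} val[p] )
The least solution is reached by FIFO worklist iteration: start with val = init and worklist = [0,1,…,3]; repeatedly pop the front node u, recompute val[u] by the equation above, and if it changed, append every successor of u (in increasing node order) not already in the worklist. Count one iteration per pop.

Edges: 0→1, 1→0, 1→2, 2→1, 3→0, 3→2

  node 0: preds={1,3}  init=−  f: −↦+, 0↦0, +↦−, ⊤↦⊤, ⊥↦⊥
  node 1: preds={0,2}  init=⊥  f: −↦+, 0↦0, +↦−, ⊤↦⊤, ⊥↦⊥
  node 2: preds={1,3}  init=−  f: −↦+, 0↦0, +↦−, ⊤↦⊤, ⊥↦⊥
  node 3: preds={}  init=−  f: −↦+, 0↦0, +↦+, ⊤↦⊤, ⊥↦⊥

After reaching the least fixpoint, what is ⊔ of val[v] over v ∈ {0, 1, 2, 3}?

Trace (6 dequeues):
  [1] u=0 | in − | out ⊤ | prev − | push {}
  [2] u=1 | in ⊤ | out ⊤ | prev ⊥ | push {0}
  [3] u=2 | in ⊤ | out ⊤ | prev − | push {1}
  [4] u=3 | in ⊥ | out − | ==
  [5] u=0 | in ⊤ | out ⊤ | ==
  [6] u=1 | in ⊤ | out ⊤ | ==

Converged values:
  [0] ⊤
  [1] ⊤
  [2] ⊤
  [3] −

⊤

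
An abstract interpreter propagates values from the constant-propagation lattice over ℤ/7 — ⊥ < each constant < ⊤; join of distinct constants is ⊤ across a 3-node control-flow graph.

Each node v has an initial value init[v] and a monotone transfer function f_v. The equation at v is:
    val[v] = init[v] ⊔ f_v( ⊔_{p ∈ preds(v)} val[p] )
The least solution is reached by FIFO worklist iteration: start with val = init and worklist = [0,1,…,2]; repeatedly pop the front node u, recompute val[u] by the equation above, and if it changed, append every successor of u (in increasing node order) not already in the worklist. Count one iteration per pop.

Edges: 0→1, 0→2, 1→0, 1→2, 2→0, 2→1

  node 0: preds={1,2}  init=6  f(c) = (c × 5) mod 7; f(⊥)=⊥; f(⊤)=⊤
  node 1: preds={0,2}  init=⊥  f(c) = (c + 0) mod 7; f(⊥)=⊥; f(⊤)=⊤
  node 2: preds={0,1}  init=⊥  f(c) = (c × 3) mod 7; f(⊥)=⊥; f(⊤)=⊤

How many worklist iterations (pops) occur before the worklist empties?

8

Trace (8 dequeues):
  [1] u=0 | in ⊥ | out 6 | ==
  [2] u=1 | in 6 | out 6 | prev ⊥ | push {0}
  [3] u=2 | in 6 | out 4 | prev ⊥ | push {1}
  [4] u=0 | in ⊤ | out ⊤ | prev 6 | push {2}
  [5] u=1 | in ⊤ | out ⊤ | prev 6 | push {0}
  [6] u=2 | in ⊤ | out ⊤ | prev 4 | push {1}
  [7] u=0 | in ⊤ | out ⊤ | ==
  [8] u=1 | in ⊤ | out ⊤ | ==

Converged values:
  [0] ⊤
  [1] ⊤
  [2] ⊤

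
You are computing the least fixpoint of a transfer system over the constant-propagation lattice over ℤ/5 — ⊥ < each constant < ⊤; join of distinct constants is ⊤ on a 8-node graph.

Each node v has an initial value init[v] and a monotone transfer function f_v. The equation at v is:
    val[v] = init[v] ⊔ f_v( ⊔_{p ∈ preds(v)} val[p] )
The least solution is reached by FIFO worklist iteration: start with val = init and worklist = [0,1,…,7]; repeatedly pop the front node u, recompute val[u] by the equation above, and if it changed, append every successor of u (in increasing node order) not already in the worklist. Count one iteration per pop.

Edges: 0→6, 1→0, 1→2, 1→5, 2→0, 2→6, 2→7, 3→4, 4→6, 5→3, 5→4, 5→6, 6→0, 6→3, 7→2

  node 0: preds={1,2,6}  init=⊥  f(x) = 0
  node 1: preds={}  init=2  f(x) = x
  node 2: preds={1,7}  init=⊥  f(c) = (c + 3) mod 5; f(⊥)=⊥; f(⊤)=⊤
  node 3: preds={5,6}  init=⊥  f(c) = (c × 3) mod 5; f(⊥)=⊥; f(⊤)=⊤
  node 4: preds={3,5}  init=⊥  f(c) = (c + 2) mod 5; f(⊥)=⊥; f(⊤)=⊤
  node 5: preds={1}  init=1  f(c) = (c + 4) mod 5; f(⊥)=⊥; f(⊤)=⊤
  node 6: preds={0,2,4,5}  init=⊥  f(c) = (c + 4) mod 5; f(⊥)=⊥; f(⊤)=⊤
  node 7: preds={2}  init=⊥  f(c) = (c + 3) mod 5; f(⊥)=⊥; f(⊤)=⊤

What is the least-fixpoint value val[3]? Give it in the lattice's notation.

⊤

Iteration log — 16 steps:
  step 1. node 0  ⊔preds=2  new=0  old=⊥  +wl: 
  step 2. node 1  ⊔preds=⊥  new=2  stable
  step 3. node 2  ⊔preds=2  new=0  old=⊥  +wl: 0
  step 4. node 3  ⊔preds=1  new=3  old=⊥  +wl: 
  step 5. node 4  ⊔preds=⊤  new=⊤  old=⊥  +wl: 
  step 6. node 5  ⊔preds=2  new=1  stable
  step 7. node 6  ⊔preds=⊤  new=⊤  old=⊥  +wl: 3
  step 8. node 7  ⊔preds=0  new=3  old=⊥  +wl: 2
  step 9. node 0  ⊔preds=⊤  new=0  stable
  step 10. node 3  ⊔preds=⊤  new=⊤  old=3  +wl: 4
  step 11. node 2  ⊔preds=⊤  new=⊤  old=0  +wl: 0,6,7
  step 12. node 4  ⊔preds=⊤  new=⊤  stable
  step 13. node 0  ⊔preds=⊤  new=0  stable
  step 14. node 6  ⊔preds=⊤  new=⊤  stable
  step 15. node 7  ⊔preds=⊤  new=⊤  old=3  +wl: 2
  step 16. node 2  ⊔preds=⊤  new=⊤  stable

Least fixpoint reached:
  node 0: 0
  node 1: 2
  node 2: ⊤
  node 3: ⊤
  node 4: ⊤
  node 5: 1
  node 6: ⊤
  node 7: ⊤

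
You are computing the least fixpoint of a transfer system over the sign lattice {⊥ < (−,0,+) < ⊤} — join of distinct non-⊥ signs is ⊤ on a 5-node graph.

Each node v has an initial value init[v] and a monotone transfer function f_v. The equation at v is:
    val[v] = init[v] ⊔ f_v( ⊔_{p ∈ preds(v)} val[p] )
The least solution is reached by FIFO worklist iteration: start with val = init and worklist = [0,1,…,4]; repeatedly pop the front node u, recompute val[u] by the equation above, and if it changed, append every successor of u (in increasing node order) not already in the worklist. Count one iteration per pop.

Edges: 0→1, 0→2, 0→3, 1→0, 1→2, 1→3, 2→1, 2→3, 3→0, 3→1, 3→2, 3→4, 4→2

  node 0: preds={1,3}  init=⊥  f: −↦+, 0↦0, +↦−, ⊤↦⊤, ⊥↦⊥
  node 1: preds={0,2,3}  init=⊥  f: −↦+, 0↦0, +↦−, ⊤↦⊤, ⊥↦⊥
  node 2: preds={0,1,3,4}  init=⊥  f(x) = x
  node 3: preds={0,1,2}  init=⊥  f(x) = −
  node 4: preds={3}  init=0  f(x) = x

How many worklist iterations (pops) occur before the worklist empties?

Worklist (10 pops):
  #1 pop 0: in=⊥ → ⊥ (no change)
  #2 pop 1: in=⊥ → ⊥ (no change)
  #3 pop 2: in=0 → 0 (was ⊥); enqueue [1]
  #4 pop 3: in=0 → − (was ⊥); enqueue [0,2]
  #5 pop 4: in=− → ⊤ (was 0); enqueue []
  #6 pop 1: in=⊤ → ⊤ (was ⊥); enqueue [3]
  #7 pop 0: in=⊤ → ⊤ (was ⊥); enqueue [1]
  #8 pop 2: in=⊤ → ⊤ (was 0); enqueue []
  #9 pop 3: in=⊤ → − (no change)
  #10 pop 1: in=⊤ → ⊤ (no change)

Fixpoint:
  val[0] = ⊤
  val[1] = ⊤
  val[2] = ⊤
  val[3] = −
  val[4] = ⊤

10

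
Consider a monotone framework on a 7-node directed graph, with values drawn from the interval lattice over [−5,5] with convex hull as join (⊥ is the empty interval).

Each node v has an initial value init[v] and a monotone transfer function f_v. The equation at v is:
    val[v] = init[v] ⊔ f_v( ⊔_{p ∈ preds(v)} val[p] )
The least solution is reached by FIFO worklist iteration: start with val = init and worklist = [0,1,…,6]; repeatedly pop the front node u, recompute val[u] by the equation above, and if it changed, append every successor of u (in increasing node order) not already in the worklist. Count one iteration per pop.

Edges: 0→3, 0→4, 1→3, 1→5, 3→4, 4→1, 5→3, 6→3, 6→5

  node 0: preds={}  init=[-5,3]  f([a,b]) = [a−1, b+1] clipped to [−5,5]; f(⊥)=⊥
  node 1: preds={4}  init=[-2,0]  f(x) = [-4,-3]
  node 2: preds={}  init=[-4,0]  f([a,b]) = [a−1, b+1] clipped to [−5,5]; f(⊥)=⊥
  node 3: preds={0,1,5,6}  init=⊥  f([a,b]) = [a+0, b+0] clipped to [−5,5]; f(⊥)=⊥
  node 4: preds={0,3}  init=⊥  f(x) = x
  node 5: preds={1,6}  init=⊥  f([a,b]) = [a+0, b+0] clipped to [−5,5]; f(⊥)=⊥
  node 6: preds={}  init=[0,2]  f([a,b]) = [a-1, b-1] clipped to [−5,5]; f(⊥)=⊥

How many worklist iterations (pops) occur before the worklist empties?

Worklist (9 pops):
  #1 pop 0: in=⊥ → [-5,3] (no change)
  #2 pop 1: in=⊥ → [-4,0] (was [-2,0]); enqueue []
  #3 pop 2: in=⊥ → [-4,0] (no change)
  #4 pop 3: in=[-5,3] → [-5,3] (was ⊥); enqueue []
  #5 pop 4: in=[-5,3] → [-5,3] (was ⊥); enqueue [1]
  #6 pop 5: in=[-4,2] → [-4,2] (was ⊥); enqueue [3]
  #7 pop 6: in=⊥ → [0,2] (no change)
  #8 pop 1: in=[-5,3] → [-4,0] (no change)
  #9 pop 3: in=[-5,3] → [-5,3] (no change)

Fixpoint:
  val[0] = [-5,3]
  val[1] = [-4,0]
  val[2] = [-4,0]
  val[3] = [-5,3]
  val[4] = [-5,3]
  val[5] = [-4,2]
  val[6] = [0,2]

9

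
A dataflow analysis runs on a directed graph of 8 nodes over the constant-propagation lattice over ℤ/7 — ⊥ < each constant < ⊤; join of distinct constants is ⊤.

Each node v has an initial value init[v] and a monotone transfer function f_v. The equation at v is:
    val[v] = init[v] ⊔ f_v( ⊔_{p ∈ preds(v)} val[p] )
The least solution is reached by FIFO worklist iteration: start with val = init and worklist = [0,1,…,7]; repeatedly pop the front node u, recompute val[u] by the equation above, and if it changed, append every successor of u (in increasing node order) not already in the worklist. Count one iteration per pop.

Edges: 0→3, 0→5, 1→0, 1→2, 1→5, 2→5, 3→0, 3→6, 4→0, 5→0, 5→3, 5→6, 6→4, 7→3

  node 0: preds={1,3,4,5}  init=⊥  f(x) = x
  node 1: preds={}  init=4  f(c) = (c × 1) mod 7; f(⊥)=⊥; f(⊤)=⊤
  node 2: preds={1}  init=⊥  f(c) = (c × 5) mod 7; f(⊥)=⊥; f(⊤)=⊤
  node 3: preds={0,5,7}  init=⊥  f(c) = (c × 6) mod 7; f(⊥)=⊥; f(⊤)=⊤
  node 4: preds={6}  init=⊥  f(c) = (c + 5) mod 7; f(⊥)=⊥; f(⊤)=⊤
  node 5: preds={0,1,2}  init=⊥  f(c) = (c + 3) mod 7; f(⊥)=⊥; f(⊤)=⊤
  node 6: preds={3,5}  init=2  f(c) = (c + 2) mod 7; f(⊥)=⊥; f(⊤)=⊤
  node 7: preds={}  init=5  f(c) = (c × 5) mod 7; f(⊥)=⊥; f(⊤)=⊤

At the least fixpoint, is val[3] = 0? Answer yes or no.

no

Iteration log — 13 steps:
  step 1. node 0  ⊔preds=4  new=4  old=⊥  +wl: 
  step 2. node 1  ⊔preds=⊥  new=4  stable
  step 3. node 2  ⊔preds=4  new=6  old=⊥  +wl: 
  step 4. node 3  ⊔preds=⊤  new=⊤  old=⊥  +wl: 0
  step 5. node 4  ⊔preds=2  new=0  old=⊥  +wl: 
  step 6. node 5  ⊔preds=⊤  new=⊤  old=⊥  +wl: 3
  step 7. node 6  ⊔preds=⊤  new=⊤  old=2  +wl: 4
  step 8. node 7  ⊔preds=⊥  new=5  stable
  step 9. node 0  ⊔preds=⊤  new=⊤  old=4  +wl: 5
  step 10. node 3  ⊔preds=⊤  new=⊤  stable
  step 11. node 4  ⊔preds=⊤  new=⊤  old=0  +wl: 0
  step 12. node 5  ⊔preds=⊤  new=⊤  stable
  step 13. node 0  ⊔preds=⊤  new=⊤  stable

Least fixpoint reached:
  node 0: ⊤
  node 1: 4
  node 2: 6
  node 3: ⊤
  node 4: ⊤
  node 5: ⊤
  node 6: ⊤
  node 7: 5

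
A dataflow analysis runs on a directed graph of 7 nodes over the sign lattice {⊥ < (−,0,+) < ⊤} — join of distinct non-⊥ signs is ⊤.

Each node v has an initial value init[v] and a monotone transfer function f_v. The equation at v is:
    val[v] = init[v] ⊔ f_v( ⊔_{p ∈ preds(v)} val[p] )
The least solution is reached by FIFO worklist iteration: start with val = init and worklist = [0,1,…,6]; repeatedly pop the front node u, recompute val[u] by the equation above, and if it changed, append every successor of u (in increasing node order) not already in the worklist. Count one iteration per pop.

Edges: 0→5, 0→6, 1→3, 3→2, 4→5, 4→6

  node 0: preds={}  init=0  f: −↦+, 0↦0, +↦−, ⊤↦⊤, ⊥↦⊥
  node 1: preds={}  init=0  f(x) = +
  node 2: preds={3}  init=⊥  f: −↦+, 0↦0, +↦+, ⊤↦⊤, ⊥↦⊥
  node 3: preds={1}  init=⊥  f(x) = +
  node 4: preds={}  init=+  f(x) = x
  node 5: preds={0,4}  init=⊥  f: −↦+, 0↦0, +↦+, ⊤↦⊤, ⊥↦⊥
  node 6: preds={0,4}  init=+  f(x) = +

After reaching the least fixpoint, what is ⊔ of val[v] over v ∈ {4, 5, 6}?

Worklist (8 pops):
  #1 pop 0: in=⊥ → 0 (no change)
  #2 pop 1: in=⊥ → ⊤ (was 0); enqueue []
  #3 pop 2: in=⊥ → ⊥ (no change)
  #4 pop 3: in=⊤ → + (was ⊥); enqueue [2]
  #5 pop 4: in=⊥ → + (no change)
  #6 pop 5: in=⊤ → ⊤ (was ⊥); enqueue []
  #7 pop 6: in=⊤ → + (no change)
  #8 pop 2: in=+ → + (was ⊥); enqueue []

Fixpoint:
  val[0] = 0
  val[1] = ⊤
  val[2] = +
  val[3] = +
  val[4] = +
  val[5] = ⊤
  val[6] = +

⊤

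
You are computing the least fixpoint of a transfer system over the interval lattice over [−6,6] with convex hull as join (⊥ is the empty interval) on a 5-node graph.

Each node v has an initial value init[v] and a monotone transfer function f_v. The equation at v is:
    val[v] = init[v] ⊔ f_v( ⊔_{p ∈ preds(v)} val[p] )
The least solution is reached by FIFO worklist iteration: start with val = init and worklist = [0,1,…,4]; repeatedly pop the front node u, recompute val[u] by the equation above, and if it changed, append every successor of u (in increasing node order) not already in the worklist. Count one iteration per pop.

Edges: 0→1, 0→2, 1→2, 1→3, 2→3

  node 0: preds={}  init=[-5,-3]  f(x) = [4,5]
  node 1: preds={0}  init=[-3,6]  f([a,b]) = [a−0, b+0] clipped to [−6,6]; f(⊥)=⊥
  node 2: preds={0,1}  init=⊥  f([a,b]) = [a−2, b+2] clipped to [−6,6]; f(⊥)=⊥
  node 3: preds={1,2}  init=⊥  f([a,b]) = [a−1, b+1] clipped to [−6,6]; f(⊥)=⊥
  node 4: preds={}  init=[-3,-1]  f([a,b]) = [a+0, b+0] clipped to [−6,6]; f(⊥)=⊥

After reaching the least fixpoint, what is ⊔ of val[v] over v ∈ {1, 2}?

[-6,6]

Trace (5 dequeues):
  [1] u=0 | in ⊥ | out [-5,5] | prev [-5,-3] | push {}
  [2] u=1 | in [-5,5] | out [-5,6] | prev [-3,6] | push {}
  [3] u=2 | in [-5,6] | out [-6,6] | prev ⊥ | push {}
  [4] u=3 | in [-6,6] | out [-6,6] | prev ⊥ | push {}
  [5] u=4 | in ⊥ | out [-3,-1] | ==

Converged values:
  [0] [-5,5]
  [1] [-5,6]
  [2] [-6,6]
  [3] [-6,6]
  [4] [-3,-1]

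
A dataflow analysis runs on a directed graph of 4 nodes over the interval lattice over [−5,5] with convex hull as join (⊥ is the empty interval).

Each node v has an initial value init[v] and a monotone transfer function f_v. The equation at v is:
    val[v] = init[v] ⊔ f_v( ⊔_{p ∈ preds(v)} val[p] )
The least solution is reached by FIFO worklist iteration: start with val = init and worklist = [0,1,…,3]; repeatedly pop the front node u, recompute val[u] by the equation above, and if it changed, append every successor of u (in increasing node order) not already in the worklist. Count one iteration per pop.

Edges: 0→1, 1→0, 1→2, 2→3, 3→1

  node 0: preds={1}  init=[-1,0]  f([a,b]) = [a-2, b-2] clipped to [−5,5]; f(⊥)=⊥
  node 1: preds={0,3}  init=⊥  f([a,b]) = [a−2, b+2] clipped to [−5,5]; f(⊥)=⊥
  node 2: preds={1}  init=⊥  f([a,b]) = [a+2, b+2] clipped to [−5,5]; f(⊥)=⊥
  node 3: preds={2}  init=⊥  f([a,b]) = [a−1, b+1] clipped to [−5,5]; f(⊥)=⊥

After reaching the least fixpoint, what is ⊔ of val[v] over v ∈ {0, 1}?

[-5,5]

Iteration log — 11 steps:
  step 1. node 0  ⊔preds=⊥  new=[-1,0]  stable
  step 2. node 1  ⊔preds=[-1,0]  new=[-3,2]  old=⊥  +wl: 0
  step 3. node 2  ⊔preds=[-3,2]  new=[-1,4]  old=⊥  +wl: 
  step 4. node 3  ⊔preds=[-1,4]  new=[-2,5]  old=⊥  +wl: 1
  step 5. node 0  ⊔preds=[-3,2]  new=[-5,0]  old=[-1,0]  +wl: 
  step 6. node 1  ⊔preds=[-5,5]  new=[-5,5]  old=[-3,2]  +wl: 0,2
  step 7. node 0  ⊔preds=[-5,5]  new=[-5,3]  old=[-5,0]  +wl: 1
  step 8. node 2  ⊔preds=[-5,5]  new=[-3,5]  old=[-1,4]  +wl: 3
  step 9. node 1  ⊔preds=[-5,5]  new=[-5,5]  stable
  step 10. node 3  ⊔preds=[-3,5]  new=[-4,5]  old=[-2,5]  +wl: 1
  step 11. node 1  ⊔preds=[-5,5]  new=[-5,5]  stable

Least fixpoint reached:
  node 0: [-5,3]
  node 1: [-5,5]
  node 2: [-3,5]
  node 3: [-4,5]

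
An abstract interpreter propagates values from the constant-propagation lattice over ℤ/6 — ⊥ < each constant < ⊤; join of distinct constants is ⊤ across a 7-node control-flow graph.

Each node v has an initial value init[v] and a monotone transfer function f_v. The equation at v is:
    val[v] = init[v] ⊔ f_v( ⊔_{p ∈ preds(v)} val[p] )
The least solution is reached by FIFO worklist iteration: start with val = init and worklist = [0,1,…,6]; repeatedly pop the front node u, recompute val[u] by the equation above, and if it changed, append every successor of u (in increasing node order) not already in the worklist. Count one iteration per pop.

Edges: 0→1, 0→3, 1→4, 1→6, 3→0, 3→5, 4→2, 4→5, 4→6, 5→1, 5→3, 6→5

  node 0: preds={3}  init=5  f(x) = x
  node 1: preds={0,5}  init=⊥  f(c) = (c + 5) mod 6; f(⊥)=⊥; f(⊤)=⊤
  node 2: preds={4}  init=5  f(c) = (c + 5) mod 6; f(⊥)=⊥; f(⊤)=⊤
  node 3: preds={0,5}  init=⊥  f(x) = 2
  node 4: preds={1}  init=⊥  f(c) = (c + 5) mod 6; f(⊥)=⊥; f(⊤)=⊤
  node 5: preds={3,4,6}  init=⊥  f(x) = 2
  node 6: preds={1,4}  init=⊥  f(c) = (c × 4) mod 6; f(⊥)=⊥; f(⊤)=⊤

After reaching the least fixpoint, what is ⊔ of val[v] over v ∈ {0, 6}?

⊤

Trace (16 dequeues):
  [1] u=0 | in ⊥ | out 5 | ==
  [2] u=1 | in 5 | out 4 | prev ⊥ | push {}
  [3] u=2 | in ⊥ | out 5 | ==
  [4] u=3 | in 5 | out 2 | prev ⊥ | push {0}
  [5] u=4 | in 4 | out 3 | prev ⊥ | push {2}
  [6] u=5 | in ⊤ | out 2 | prev ⊥ | push {1,3}
  [7] u=6 | in ⊤ | out ⊤ | prev ⊥ | push {5}
  [8] u=0 | in 2 | out ⊤ | prev 5 | push {}
  [9] u=2 | in 3 | out ⊤ | prev 5 | push {}
  [10] u=1 | in ⊤ | out ⊤ | prev 4 | push {4,6}
  [11] u=3 | in ⊤ | out 2 | ==
  [12] u=5 | in ⊤ | out 2 | ==
  [13] u=4 | in ⊤ | out ⊤ | prev 3 | push {2,5}
  [14] u=6 | in ⊤ | out ⊤ | ==
  [15] u=2 | in ⊤ | out ⊤ | ==
  [16] u=5 | in ⊤ | out 2 | ==

Converged values:
  [0] ⊤
  [1] ⊤
  [2] ⊤
  [3] 2
  [4] ⊤
  [5] 2
  [6] ⊤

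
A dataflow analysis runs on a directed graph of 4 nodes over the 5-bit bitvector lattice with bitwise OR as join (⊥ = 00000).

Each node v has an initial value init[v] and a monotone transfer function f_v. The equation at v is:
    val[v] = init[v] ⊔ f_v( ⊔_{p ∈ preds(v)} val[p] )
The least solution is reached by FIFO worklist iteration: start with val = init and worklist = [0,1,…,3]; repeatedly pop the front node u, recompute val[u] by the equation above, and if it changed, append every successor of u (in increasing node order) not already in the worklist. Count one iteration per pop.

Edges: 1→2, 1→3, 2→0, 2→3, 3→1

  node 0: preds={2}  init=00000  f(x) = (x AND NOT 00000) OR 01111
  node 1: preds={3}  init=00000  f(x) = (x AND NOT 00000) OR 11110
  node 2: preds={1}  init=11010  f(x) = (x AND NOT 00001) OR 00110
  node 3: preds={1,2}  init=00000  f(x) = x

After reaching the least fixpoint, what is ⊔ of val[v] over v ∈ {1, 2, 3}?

Trace (6 dequeues):
  [1] u=0 | in 11010 | out 11111 | prev 00000 | push {}
  [2] u=1 | in 00000 | out 11110 | prev 00000 | push {}
  [3] u=2 | in 11110 | out 11110 | prev 11010 | push {0}
  [4] u=3 | in 11110 | out 11110 | prev 00000 | push {1}
  [5] u=0 | in 11110 | out 11111 | ==
  [6] u=1 | in 11110 | out 11110 | ==

Converged values:
  [0] 11111
  [1] 11110
  [2] 11110
  [3] 11110

11110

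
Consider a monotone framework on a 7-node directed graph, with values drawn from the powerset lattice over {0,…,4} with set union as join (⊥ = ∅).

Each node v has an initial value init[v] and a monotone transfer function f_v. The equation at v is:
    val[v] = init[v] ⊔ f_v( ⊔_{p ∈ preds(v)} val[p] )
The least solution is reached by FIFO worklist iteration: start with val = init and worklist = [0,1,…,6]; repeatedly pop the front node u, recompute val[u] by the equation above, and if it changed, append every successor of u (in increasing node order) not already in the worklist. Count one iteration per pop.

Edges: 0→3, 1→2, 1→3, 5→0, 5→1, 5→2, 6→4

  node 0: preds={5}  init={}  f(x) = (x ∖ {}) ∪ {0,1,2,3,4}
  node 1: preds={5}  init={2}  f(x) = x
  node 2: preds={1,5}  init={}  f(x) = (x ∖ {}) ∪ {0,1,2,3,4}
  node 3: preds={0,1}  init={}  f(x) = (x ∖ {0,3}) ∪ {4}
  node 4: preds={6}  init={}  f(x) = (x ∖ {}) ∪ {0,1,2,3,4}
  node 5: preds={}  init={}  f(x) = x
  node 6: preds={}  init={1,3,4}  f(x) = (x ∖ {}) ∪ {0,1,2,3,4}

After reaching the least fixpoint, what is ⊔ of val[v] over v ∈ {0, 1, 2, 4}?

{0,1,2,3,4}

Trace (8 dequeues):
  [1] u=0 | in {} | out {0,1,2,3,4} | prev {} | push {}
  [2] u=1 | in {} | out {2} | ==
  [3] u=2 | in {2} | out {0,1,2,3,4} | prev {} | push {}
  [4] u=3 | in {0,1,2,3,4} | out {1,2,4} | prev {} | push {}
  [5] u=4 | in {1,3,4} | out {0,1,2,3,4} | prev {} | push {}
  [6] u=5 | in {} | out {} | ==
  [7] u=6 | in {} | out {0,1,2,3,4} | prev {1,3,4} | push {4}
  [8] u=4 | in {0,1,2,3,4} | out {0,1,2,3,4} | ==

Converged values:
  [0] {0,1,2,3,4}
  [1] {2}
  [2] {0,1,2,3,4}
  [3] {1,2,4}
  [4] {0,1,2,3,4}
  [5] {}
  [6] {0,1,2,3,4}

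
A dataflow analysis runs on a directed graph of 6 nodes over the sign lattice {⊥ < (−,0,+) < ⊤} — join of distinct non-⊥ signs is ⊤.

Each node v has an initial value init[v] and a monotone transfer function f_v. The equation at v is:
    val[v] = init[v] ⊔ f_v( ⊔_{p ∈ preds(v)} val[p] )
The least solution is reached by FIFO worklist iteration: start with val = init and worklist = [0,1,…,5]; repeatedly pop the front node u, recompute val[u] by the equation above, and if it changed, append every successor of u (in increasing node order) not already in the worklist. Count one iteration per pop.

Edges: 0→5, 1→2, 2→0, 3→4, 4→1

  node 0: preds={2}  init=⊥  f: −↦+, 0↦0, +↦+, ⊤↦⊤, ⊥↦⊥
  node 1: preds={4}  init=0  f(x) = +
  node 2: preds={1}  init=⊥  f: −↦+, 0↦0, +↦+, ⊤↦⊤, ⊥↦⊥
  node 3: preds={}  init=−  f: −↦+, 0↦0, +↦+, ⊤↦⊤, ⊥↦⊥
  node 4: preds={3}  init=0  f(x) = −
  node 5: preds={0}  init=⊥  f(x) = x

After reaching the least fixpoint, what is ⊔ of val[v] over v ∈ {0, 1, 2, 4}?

⊤

Iteration log — 9 steps:
  step 1. node 0  ⊔preds=⊥  new=⊥  stable
  step 2. node 1  ⊔preds=0  new=⊤  old=0  +wl: 
  step 3. node 2  ⊔preds=⊤  new=⊤  old=⊥  +wl: 0
  step 4. node 3  ⊔preds=⊥  new=−  stable
  step 5. node 4  ⊔preds=−  new=⊤  old=0  +wl: 1
  step 6. node 5  ⊔preds=⊥  new=⊥  stable
  step 7. node 0  ⊔preds=⊤  new=⊤  old=⊥  +wl: 5
  step 8. node 1  ⊔preds=⊤  new=⊤  stable
  step 9. node 5  ⊔preds=⊤  new=⊤  old=⊥  +wl: 

Least fixpoint reached:
  node 0: ⊤
  node 1: ⊤
  node 2: ⊤
  node 3: −
  node 4: ⊤
  node 5: ⊤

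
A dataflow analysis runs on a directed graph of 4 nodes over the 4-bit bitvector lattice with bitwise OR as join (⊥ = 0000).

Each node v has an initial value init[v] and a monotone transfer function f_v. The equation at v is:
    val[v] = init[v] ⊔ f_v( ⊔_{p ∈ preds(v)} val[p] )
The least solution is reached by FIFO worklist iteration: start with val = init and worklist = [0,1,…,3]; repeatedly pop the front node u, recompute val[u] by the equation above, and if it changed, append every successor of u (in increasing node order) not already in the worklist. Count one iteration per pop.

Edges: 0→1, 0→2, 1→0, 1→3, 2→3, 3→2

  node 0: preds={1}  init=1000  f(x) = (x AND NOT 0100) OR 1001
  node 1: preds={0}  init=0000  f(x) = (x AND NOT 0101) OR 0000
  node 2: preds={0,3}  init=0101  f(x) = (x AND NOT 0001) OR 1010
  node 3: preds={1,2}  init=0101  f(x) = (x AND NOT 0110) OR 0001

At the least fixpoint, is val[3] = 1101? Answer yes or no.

yes

Iteration log — 6 steps:
  step 1. node 0  ⊔preds=0000  new=1001  old=1000  +wl: 
  step 2. node 1  ⊔preds=1001  new=1000  old=0000  +wl: 0
  step 3. node 2  ⊔preds=1101  new=1111  old=0101  +wl: 
  step 4. node 3  ⊔preds=1111  new=1101  old=0101  +wl: 2
  step 5. node 0  ⊔preds=1000  new=1001  stable
  step 6. node 2  ⊔preds=1101  new=1111  stable

Least fixpoint reached:
  node 0: 1001
  node 1: 1000
  node 2: 1111
  node 3: 1101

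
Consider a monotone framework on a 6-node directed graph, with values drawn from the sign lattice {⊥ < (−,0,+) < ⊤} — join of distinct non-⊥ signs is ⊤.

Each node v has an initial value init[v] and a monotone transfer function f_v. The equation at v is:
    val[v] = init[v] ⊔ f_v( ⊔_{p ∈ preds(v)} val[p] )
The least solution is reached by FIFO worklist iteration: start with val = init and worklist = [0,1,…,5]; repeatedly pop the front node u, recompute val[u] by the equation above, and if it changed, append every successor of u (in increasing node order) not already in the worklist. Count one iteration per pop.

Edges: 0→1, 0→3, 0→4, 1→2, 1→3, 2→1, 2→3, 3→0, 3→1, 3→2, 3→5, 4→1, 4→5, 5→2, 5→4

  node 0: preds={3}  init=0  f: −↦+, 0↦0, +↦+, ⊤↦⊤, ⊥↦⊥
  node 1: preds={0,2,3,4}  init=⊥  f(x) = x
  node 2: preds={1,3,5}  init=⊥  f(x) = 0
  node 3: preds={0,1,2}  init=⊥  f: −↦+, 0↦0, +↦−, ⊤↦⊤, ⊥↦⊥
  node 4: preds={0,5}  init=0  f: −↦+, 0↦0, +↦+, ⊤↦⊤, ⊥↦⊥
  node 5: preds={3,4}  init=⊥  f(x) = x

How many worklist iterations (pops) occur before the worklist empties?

Trace (10 dequeues):
  [1] u=0 | in ⊥ | out 0 | ==
  [2] u=1 | in 0 | out 0 | prev ⊥ | push {}
  [3] u=2 | in 0 | out 0 | prev ⊥ | push {1}
  [4] u=3 | in 0 | out 0 | prev ⊥ | push {0,2}
  [5] u=4 | in 0 | out 0 | ==
  [6] u=5 | in 0 | out 0 | prev ⊥ | push {4}
  [7] u=1 | in 0 | out 0 | ==
  [8] u=0 | in 0 | out 0 | ==
  [9] u=2 | in 0 | out 0 | ==
  [10] u=4 | in 0 | out 0 | ==

Converged values:
  [0] 0
  [1] 0
  [2] 0
  [3] 0
  [4] 0
  [5] 0

10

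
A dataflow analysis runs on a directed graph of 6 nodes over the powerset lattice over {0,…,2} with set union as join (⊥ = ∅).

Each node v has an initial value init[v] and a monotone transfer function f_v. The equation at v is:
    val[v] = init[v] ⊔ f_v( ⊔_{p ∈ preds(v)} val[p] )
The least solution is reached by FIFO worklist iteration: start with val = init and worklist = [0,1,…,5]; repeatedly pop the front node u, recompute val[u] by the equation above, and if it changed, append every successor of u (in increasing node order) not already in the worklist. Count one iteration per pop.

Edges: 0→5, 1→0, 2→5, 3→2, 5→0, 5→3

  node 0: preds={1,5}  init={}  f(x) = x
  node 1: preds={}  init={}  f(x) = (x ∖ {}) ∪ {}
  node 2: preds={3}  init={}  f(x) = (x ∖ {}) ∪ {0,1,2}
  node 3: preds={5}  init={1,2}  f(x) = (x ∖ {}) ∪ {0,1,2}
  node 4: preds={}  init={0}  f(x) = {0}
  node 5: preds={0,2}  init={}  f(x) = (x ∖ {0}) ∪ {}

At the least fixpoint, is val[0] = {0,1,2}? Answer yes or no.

no

Trace (10 dequeues):
  [1] u=0 | in {} | out {} | ==
  [2] u=1 | in {} | out {} | ==
  [3] u=2 | in {1,2} | out {0,1,2} | prev {} | push {}
  [4] u=3 | in {} | out {0,1,2} | prev {1,2} | push {2}
  [5] u=4 | in {} | out {0} | ==
  [6] u=5 | in {0,1,2} | out {1,2} | prev {} | push {0,3}
  [7] u=2 | in {0,1,2} | out {0,1,2} | ==
  [8] u=0 | in {1,2} | out {1,2} | prev {} | push {5}
  [9] u=3 | in {1,2} | out {0,1,2} | ==
  [10] u=5 | in {0,1,2} | out {1,2} | ==

Converged values:
  [0] {1,2}
  [1] {}
  [2] {0,1,2}
  [3] {0,1,2}
  [4] {0}
  [5] {1,2}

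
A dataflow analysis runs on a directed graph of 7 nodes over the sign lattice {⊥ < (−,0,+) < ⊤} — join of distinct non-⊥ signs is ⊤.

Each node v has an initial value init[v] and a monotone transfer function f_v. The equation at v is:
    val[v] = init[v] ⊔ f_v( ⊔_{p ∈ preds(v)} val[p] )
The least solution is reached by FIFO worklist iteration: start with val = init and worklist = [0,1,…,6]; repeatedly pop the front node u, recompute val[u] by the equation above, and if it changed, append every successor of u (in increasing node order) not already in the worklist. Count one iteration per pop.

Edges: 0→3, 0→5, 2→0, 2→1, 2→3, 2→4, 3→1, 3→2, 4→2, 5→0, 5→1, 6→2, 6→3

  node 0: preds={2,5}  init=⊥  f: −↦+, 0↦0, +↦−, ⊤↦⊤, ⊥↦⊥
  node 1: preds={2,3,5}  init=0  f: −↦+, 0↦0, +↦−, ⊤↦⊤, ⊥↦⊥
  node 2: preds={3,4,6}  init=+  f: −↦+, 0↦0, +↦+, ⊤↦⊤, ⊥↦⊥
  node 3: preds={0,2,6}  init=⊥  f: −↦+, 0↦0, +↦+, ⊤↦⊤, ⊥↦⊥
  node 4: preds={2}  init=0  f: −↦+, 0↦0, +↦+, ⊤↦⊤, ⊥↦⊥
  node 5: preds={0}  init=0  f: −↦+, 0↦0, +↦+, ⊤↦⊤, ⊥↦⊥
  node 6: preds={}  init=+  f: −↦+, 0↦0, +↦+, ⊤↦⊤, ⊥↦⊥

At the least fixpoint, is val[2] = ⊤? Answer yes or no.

Iteration log — 10 steps:
  step 1. node 0  ⊔preds=⊤  new=⊤  old=⊥  +wl: 
  step 2. node 1  ⊔preds=⊤  new=⊤  old=0  +wl: 
  step 3. node 2  ⊔preds=⊤  new=⊤  old=+  +wl: 0,1
  step 4. node 3  ⊔preds=⊤  new=⊤  old=⊥  +wl: 2
  step 5. node 4  ⊔preds=⊤  new=⊤  old=0  +wl: 
  step 6. node 5  ⊔preds=⊤  new=⊤  old=0  +wl: 
  step 7. node 6  ⊔preds=⊥  new=+  stable
  step 8. node 0  ⊔preds=⊤  new=⊤  stable
  step 9. node 1  ⊔preds=⊤  new=⊤  stable
  step 10. node 2  ⊔preds=⊤  new=⊤  stable

Least fixpoint reached:
  node 0: ⊤
  node 1: ⊤
  node 2: ⊤
  node 3: ⊤
  node 4: ⊤
  node 5: ⊤
  node 6: +

yes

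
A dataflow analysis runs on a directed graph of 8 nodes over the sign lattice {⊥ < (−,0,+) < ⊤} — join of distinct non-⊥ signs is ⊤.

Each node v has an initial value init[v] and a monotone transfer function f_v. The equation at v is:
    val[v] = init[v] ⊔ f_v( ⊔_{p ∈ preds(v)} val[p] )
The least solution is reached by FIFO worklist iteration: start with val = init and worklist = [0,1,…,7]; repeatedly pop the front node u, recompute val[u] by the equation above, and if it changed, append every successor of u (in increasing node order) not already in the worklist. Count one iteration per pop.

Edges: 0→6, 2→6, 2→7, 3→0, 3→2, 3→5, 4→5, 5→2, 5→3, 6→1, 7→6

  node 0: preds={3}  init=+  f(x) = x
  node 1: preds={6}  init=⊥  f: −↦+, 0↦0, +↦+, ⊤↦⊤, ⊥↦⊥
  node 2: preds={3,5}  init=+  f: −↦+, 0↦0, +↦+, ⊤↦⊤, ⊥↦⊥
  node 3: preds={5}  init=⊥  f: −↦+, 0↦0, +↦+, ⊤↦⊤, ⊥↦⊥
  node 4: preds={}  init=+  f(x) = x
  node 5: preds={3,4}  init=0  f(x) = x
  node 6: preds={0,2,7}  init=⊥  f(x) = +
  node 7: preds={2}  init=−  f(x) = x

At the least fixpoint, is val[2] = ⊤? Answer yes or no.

yes

Worklist (16 pops):
  #1 pop 0: in=⊥ → + (no change)
  #2 pop 1: in=⊥ → ⊥ (no change)
  #3 pop 2: in=0 → ⊤ (was +); enqueue []
  #4 pop 3: in=0 → 0 (was ⊥); enqueue [0,2]
  #5 pop 4: in=⊥ → + (no change)
  #6 pop 5: in=⊤ → ⊤ (was 0); enqueue [3]
  #7 pop 6: in=⊤ → + (was ⊥); enqueue [1]
  #8 pop 7: in=⊤ → ⊤ (was −); enqueue [6]
  #9 pop 0: in=0 → ⊤ (was +); enqueue []
  #10 pop 2: in=⊤ → ⊤ (no change)
  #11 pop 3: in=⊤ → ⊤ (was 0); enqueue [0,2,5]
  #12 pop 1: in=+ → + (was ⊥); enqueue []
  #13 pop 6: in=⊤ → + (no change)
  #14 pop 0: in=⊤ → ⊤ (no change)
  #15 pop 2: in=⊤ → ⊤ (no change)
  #16 pop 5: in=⊤ → ⊤ (no change)

Fixpoint:
  val[0] = ⊤
  val[1] = +
  val[2] = ⊤
  val[3] = ⊤
  val[4] = +
  val[5] = ⊤
  val[6] = +
  val[7] = ⊤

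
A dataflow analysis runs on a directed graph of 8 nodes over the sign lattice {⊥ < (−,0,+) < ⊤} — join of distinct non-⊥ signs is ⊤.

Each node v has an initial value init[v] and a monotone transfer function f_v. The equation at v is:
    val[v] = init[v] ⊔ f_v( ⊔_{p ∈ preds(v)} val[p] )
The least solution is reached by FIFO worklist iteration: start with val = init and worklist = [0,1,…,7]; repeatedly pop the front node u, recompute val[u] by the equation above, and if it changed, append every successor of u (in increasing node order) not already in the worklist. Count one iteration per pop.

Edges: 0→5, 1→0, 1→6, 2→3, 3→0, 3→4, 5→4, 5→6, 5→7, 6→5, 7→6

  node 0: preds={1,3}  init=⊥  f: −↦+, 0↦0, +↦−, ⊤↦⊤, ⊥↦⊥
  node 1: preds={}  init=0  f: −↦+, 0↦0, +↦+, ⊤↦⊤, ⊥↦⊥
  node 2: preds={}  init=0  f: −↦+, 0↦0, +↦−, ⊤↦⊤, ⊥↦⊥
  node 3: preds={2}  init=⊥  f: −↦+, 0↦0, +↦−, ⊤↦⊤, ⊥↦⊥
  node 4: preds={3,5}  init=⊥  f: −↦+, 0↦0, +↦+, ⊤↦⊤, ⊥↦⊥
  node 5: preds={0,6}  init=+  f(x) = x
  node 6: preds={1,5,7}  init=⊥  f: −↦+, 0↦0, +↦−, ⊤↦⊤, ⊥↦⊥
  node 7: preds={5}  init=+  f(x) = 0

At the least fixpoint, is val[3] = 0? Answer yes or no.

Iteration log — 12 steps:
  step 1. node 0  ⊔preds=0  new=0  old=⊥  +wl: 
  step 2. node 1  ⊔preds=⊥  new=0  stable
  step 3. node 2  ⊔preds=⊥  new=0  stable
  step 4. node 3  ⊔preds=0  new=0  old=⊥  +wl: 0
  step 5. node 4  ⊔preds=⊤  new=⊤  old=⊥  +wl: 
  step 6. node 5  ⊔preds=0  new=⊤  old=+  +wl: 4
  step 7. node 6  ⊔preds=⊤  new=⊤  old=⊥  +wl: 5
  step 8. node 7  ⊔preds=⊤  new=⊤  old=+  +wl: 6
  step 9. node 0  ⊔preds=0  new=0  stable
  step 10. node 4  ⊔preds=⊤  new=⊤  stable
  step 11. node 5  ⊔preds=⊤  new=⊤  stable
  step 12. node 6  ⊔preds=⊤  new=⊤  stable

Least fixpoint reached:
  node 0: 0
  node 1: 0
  node 2: 0
  node 3: 0
  node 4: ⊤
  node 5: ⊤
  node 6: ⊤
  node 7: ⊤

yes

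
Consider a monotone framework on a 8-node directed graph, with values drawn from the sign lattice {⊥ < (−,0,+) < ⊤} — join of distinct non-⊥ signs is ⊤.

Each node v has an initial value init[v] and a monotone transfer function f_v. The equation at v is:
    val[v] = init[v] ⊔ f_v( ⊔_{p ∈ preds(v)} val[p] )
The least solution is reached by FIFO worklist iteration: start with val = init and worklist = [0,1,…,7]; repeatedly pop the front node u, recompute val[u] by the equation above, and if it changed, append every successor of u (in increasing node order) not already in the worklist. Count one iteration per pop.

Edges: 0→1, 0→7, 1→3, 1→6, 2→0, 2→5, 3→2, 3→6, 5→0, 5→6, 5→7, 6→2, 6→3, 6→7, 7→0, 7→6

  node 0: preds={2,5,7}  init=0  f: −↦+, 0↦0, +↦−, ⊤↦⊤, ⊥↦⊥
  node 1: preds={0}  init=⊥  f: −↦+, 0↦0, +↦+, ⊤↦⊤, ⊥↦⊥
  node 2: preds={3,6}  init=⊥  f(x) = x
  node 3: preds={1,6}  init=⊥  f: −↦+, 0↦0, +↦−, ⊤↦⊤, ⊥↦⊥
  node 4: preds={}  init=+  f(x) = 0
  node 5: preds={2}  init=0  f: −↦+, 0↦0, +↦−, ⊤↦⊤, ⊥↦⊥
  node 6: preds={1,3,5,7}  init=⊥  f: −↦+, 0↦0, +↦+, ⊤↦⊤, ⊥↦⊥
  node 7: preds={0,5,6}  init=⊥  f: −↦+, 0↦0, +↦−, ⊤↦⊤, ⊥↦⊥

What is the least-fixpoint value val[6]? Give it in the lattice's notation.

Iteration log — 13 steps:
  step 1. node 0  ⊔preds=0  new=0  stable
  step 2. node 1  ⊔preds=0  new=0  old=⊥  +wl: 
  step 3. node 2  ⊔preds=⊥  new=⊥  stable
  step 4. node 3  ⊔preds=0  new=0  old=⊥  +wl: 2
  step 5. node 4  ⊔preds=⊥  new=⊤  old=+  +wl: 
  step 6. node 5  ⊔preds=⊥  new=0  stable
  step 7. node 6  ⊔preds=0  new=0  old=⊥  +wl: 3
  step 8. node 7  ⊔preds=0  new=0  old=⊥  +wl: 0,6
  step 9. node 2  ⊔preds=0  new=0  old=⊥  +wl: 5
  step 10. node 3  ⊔preds=0  new=0  stable
  step 11. node 0  ⊔preds=0  new=0  stable
  step 12. node 6  ⊔preds=0  new=0  stable
  step 13. node 5  ⊔preds=0  new=0  stable

Least fixpoint reached:
  node 0: 0
  node 1: 0
  node 2: 0
  node 3: 0
  node 4: ⊤
  node 5: 0
  node 6: 0
  node 7: 0

0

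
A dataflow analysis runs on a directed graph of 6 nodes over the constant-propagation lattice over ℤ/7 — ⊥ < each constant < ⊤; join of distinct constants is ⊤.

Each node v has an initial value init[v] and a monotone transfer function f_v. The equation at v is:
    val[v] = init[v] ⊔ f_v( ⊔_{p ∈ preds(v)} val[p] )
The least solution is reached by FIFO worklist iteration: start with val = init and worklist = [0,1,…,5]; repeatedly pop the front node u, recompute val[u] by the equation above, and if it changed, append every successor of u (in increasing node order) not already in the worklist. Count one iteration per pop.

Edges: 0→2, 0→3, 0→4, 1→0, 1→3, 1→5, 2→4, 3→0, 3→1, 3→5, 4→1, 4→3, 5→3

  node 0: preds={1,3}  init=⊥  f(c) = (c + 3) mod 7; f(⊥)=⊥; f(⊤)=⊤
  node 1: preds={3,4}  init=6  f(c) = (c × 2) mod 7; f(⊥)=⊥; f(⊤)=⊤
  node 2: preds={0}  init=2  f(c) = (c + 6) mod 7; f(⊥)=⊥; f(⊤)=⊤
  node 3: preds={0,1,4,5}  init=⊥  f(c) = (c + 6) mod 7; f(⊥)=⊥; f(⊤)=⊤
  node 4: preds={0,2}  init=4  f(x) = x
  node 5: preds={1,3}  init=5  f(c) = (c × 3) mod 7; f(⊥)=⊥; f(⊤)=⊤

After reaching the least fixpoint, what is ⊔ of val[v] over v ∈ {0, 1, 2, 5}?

⊤

Worklist (11 pops):
  #1 pop 0: in=6 → 2 (was ⊥); enqueue []
  #2 pop 1: in=4 → ⊤ (was 6); enqueue [0]
  #3 pop 2: in=2 → ⊤ (was 2); enqueue []
  #4 pop 3: in=⊤ → ⊤ (was ⊥); enqueue [1]
  #5 pop 4: in=⊤ → ⊤ (was 4); enqueue [3]
  #6 pop 5: in=⊤ → ⊤ (was 5); enqueue []
  #7 pop 0: in=⊤ → ⊤ (was 2); enqueue [2,4]
  #8 pop 1: in=⊤ → ⊤ (no change)
  #9 pop 3: in=⊤ → ⊤ (no change)
  #10 pop 2: in=⊤ → ⊤ (no change)
  #11 pop 4: in=⊤ → ⊤ (no change)

Fixpoint:
  val[0] = ⊤
  val[1] = ⊤
  val[2] = ⊤
  val[3] = ⊤
  val[4] = ⊤
  val[5] = ⊤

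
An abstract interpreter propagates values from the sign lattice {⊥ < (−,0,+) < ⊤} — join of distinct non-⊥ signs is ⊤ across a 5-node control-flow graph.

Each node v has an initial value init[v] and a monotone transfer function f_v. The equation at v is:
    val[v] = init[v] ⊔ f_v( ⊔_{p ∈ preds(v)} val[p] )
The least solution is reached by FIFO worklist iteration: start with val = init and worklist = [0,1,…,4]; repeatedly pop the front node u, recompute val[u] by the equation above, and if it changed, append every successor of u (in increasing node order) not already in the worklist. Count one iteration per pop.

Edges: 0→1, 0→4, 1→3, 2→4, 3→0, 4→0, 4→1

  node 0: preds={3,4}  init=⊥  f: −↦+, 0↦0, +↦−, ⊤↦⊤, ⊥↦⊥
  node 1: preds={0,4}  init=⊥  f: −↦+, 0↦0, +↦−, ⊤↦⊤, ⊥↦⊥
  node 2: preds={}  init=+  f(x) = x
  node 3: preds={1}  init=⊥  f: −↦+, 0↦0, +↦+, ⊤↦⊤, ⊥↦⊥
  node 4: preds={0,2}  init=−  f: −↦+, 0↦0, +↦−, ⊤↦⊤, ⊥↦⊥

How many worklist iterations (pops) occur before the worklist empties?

Iteration log — 10 steps:
  step 1. node 0  ⊔preds=−  new=+  old=⊥  +wl: 
  step 2. node 1  ⊔preds=⊤  new=⊤  old=⊥  +wl: 
  step 3. node 2  ⊔preds=⊥  new=+  stable
  step 4. node 3  ⊔preds=⊤  new=⊤  old=⊥  +wl: 0
  step 5. node 4  ⊔preds=+  new=−  stable
  step 6. node 0  ⊔preds=⊤  new=⊤  old=+  +wl: 1,4
  step 7. node 1  ⊔preds=⊤  new=⊤  stable
  step 8. node 4  ⊔preds=⊤  new=⊤  old=−  +wl: 0,1
  step 9. node 0  ⊔preds=⊤  new=⊤  stable
  step 10. node 1  ⊔preds=⊤  new=⊤  stable

Least fixpoint reached:
  node 0: ⊤
  node 1: ⊤
  node 2: +
  node 3: ⊤
  node 4: ⊤

10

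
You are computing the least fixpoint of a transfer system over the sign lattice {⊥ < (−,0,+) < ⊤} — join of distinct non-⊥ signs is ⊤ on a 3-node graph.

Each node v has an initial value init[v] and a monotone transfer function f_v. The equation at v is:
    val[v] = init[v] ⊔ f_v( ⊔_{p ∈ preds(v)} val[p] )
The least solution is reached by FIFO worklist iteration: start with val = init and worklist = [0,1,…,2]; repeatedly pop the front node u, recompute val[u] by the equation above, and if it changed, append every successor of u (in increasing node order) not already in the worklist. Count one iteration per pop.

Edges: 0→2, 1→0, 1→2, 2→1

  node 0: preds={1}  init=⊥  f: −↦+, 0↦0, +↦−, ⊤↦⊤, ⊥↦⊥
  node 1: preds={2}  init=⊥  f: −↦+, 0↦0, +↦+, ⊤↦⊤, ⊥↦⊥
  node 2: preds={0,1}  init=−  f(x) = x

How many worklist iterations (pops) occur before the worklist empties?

Worklist (8 pops):
  #1 pop 0: in=⊥ → ⊥ (no change)
  #2 pop 1: in=− → + (was ⊥); enqueue [0]
  #3 pop 2: in=+ → ⊤ (was −); enqueue [1]
  #4 pop 0: in=+ → − (was ⊥); enqueue [2]
  #5 pop 1: in=⊤ → ⊤ (was +); enqueue [0]
  #6 pop 2: in=⊤ → ⊤ (no change)
  #7 pop 0: in=⊤ → ⊤ (was −); enqueue [2]
  #8 pop 2: in=⊤ → ⊤ (no change)

Fixpoint:
  val[0] = ⊤
  val[1] = ⊤
  val[2] = ⊤

8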